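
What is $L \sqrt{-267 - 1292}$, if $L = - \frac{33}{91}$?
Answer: $- \frac{33 i \sqrt{1559}}{91} \approx - 14.318 i$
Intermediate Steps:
$L = - \frac{33}{91}$ ($L = \left(-33\right) \frac{1}{91} = - \frac{33}{91} \approx -0.36264$)
$L \sqrt{-267 - 1292} = - \frac{33 \sqrt{-267 - 1292}}{91} = - \frac{33 \sqrt{-1559}}{91} = - \frac{33 i \sqrt{1559}}{91}$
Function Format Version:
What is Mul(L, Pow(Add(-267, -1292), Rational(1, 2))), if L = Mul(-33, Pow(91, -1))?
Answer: Mul(Rational(-33, 91), I, Pow(1559, Rational(1, 2))) ≈ Mul(-14.318, I)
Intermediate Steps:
L = Rational(-33, 91) (L = Mul(-33, Rational(1, 91)) = Rational(-33, 91) ≈ -0.36264)
Mul(L, Pow(Add(-267, -1292), Rational(1, 2))) = Mul(Rational(-33, 91), Pow(Add(-267, -1292), Rational(1, 2))) = Mul(Rational(-33, 91), Pow(-1559, Rational(1, 2))) = Mul(Rational(-33, 91), Mul(I, Pow(1559, Rational(1, 2)))) = Mul(Rational(-33, 91), I, Pow(1559, Rational(1, 2)))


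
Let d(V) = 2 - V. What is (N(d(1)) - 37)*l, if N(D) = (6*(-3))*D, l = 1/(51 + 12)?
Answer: -55/63 ≈ -0.87302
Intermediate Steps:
l = 1/63 ≈ 0.015873
N(D) = -18*D
(N(d(1)) - 37)*l = (-18*(2 - 1*1) - 37)*(1/63) = (-18*(2 - 1) - 37)*(1/63) = (-18*1 - 37)*(1/63) = (-18 - 37)*(1/63) = -55*1/63 = -55/63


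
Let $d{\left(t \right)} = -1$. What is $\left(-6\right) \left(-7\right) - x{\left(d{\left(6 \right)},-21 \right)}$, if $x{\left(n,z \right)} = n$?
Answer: $43$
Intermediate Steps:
$\left(-6\right) \left(-7\right) - x{\left(d{\left(6 \right)},-21 \right)} = \left(-6\right) \left(-7\right) - -1 = 42 + 1 = 43$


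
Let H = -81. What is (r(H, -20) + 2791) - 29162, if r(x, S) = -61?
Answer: -26432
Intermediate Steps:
(r(H, -20) + 2791) - 29162 = (-61 + 2791) - 29162 = 2730 - 29162 = -26432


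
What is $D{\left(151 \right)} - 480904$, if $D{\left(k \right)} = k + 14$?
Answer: $-480739$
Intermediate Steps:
$D{\left(k \right)} = 14 + k$
$D{\left(151 \right)} - 480904 = \left(14 + 151\right) - 480904 = 165 - 480904 = -480739$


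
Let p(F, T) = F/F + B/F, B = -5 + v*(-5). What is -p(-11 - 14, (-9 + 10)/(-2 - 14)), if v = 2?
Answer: -8/5 ≈ -1.6000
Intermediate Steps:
B = -15 (B = -5 + 2*(-5) = -5 - 10 = -15)
p(F, T) = 1 - 15/F (p(F, T) = F/F - 15/F = 1 - 15/F)
-p(-11 - 14, (-9 + 10)/(-2 - 14)) = -(-15 + (-11 - 14))/(-11 - 14) = -(-15 - 25)/(-25) = -(-1)*(-40)/25 = -1*8/5 = -8/5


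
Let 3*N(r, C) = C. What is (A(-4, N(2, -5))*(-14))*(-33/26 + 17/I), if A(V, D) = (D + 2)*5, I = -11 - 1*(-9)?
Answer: 8890/39 ≈ 227.95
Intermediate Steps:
N(r, C) = C/3
I = -2 (I = -11 + 9 = -2)
A(V, D) = 10 + 5*D (A(V, D) = (2 + D)*5 = 10 + 5*D)
(A(-4, N(2, -5))*(-14))*(-33/26 + 17/I) = ((10 + 5*((⅓)*(-5)))*(-14))*(-33/26 + 17/(-2)) = ((10 + 5*(-5/3))*(-14))*(-33*1/26 + 17*(-½)) = ((10 - 25/3)*(-14))*(-33/26 - 17/2) = ((5/3)*(-14))*(-127/13) = -70/3*(-127/13) = 8890/39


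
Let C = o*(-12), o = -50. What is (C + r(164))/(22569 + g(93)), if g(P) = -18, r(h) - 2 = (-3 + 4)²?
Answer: 201/7517 ≈ 0.026739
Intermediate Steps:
r(h) = 3 (r(h) = 2 + (-3 + 4)² = 2 + 1² = 2 + 1 = 3)
C = 600 (C = -50*(-12) = 600)
(C + r(164))/(22569 + g(93)) = (600 + 3)/(22569 - 18) = 603/22551 = 603*(1/22551) = 201/7517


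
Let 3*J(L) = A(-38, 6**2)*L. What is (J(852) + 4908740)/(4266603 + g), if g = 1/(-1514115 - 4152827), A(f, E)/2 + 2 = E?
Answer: 27926984856984/24178591738025 ≈ 1.1550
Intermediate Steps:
A(f, E) = -4 + 2*E
g = -1/5666942 (g = 1/(-5666942) = -1/5666942 ≈ -1.7646e-7)
J(L) = 68*L/3 (J(L) = ((-4 + 2*6**2)*L)/3 = ((-4 + 2*36)*L)/3 = ((-4 + 72)*L)/3 = (68*L)/3 = 68*L/3)
(J(852) + 4908740)/(4266603 + g) = ((68/3)*852 + 4908740)/(4266603 - 1/5666942) = (19312 + 4908740)/(24178591738025/5666942) = 4928052*(5666942/24178591738025) = 27926984856984/24178591738025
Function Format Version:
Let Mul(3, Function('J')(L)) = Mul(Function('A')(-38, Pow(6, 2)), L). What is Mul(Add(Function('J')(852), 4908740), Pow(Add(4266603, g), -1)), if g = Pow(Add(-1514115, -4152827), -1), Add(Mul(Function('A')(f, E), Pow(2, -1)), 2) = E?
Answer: Rational(27926984856984, 24178591738025) ≈ 1.1550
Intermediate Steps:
Function('A')(f, E) = Add(-4, Mul(2, E))
g = Rational(-1, 5666942) (g = Pow(-5666942, -1) = Rational(-1, 5666942) ≈ -1.7646e-7)
Function('J')(L) = Mul(Rational(68, 3), L) (Function('J')(L) = Mul(Rational(1, 3), Mul(Add(-4, Mul(2, Pow(6, 2))), L)) = Mul(Rational(1, 3), Mul(Add(-4, Mul(2, 36)), L)) = Mul(Rational(1, 3), Mul(Add(-4, 72), L)) = Mul(Rational(1, 3), Mul(68, L)) = Mul(Rational(68, 3), L))
Mul(Add(Function('J')(852), 4908740), Pow(Add(4266603, g), -1)) = Mul(Add(Mul(Rational(68, 3), 852), 4908740), Pow(Add(4266603, Rational(-1, 5666942)), -1)) = Mul(Add(19312, 4908740), Pow(Rational(24178591738025, 5666942), -1)) = Mul(4928052, Rational(5666942, 24178591738025)) = Rational(27926984856984, 24178591738025)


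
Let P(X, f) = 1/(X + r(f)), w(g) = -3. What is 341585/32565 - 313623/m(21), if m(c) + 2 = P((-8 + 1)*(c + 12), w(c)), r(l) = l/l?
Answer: 469835611907/3002493 ≈ 1.5648e+5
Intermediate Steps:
r(l) = 1
P(X, f) = 1/(1 + X) (P(X, f) = 1/(X + 1) = 1/(1 + X))
m(c) = -2 + 1/(-83 - 7*c) (m(c) = -2 + 1/(1 + (-8 + 1)*(c + 12)) = -2 + 1/(1 - 7*(12 + c)) = -2 + 1/(1 + (-84 - 7*c)) = -2 + 1/(-83 - 7*c))
341585/32565 - 313623/m(21) = 341585/32565 - 313623*(83 + 7*21)/(-167 - 14*21) = 341585*(1/32565) - 313623*(83 + 147)/(-167 - 294) = 68317/6513 - 313623/(-461/230) = 68317/6513 - 313623*(-230/461) = 68317/6513 + 72133290/461 = 469835611907/3002493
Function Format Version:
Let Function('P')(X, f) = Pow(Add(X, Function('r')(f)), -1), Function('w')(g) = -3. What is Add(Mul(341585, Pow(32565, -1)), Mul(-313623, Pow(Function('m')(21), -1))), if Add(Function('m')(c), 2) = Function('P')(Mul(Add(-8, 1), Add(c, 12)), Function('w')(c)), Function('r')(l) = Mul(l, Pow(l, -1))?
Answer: Rational(469835611907, 3002493) ≈ 1.5648e+5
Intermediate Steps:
Function('r')(l) = 1
Function('P')(X, f) = Pow(Add(1, X), -1) (Function('P')(X, f) = Pow(Add(X, 1), -1) = Pow(Add(1, X), -1))
Function('m')(c) = Add(-2, Pow(Add(-83, Mul(-7, c)), -1)) (Function('m')(c) = Add(-2, Pow(Add(1, Mul(Add(-8, 1), Add(c, 12))), -1)) = Add(-2, Pow(Add(1, Mul(-7, Add(12, c))), -1)) = Add(-2, Pow(Add(1, Add(-84, Mul(-7, c))), -1)) = Add(-2, Pow(Add(-83, Mul(-7, c)), -1)))
Add(Mul(341585, Pow(32565, -1)), Mul(-313623, Pow(Function('m')(21), -1))) = Add(Mul(341585, Pow(32565, -1)), Mul(-313623, Pow(Mul(Pow(Add(83, Mul(7, 21)), -1), Add(-167, Mul(-14, 21))), -1))) = Add(Mul(341585, Rational(1, 32565)), Mul(-313623, Pow(Mul(Pow(Add(83, 147), -1), Add(-167, -294)), -1))) = Add(Rational(68317, 6513), Mul(-313623, Pow(Mul(Pow(230, -1), -461), -1))) = Add(Rational(68317, 6513), Mul(-313623, Pow(Mul(Rational(1, 230), -461), -1))) = Add(Rational(68317, 6513), Mul(-313623, Pow(Rational(-461, 230), -1))) = Add(Rational(68317, 6513), Mul(-313623, Rational(-230, 461))) = Add(Rational(68317, 6513), Rational(72133290, 461)) = Rational(469835611907, 3002493)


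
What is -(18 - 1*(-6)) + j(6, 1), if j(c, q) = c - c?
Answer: -24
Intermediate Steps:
j(c, q) = 0
-(18 - 1*(-6)) + j(6, 1) = -(18 - 1*(-6)) + 0 = -(18 + 6) + 0 = -1*24 + 0 = -24 + 0 = -24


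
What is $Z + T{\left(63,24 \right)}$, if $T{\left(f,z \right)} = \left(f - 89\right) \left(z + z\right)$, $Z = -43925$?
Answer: $-45173$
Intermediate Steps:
$T{\left(f,z \right)} = 2 z \left(-89 + f\right)$ ($T{\left(f,z \right)} = \left(-89 + f\right) 2 z = 2 z \left(-89 + f\right)$)
$Z + T{\left(63,24 \right)} = -43925 + 2 \cdot 24 \left(-89 + 63\right) = -43925 + 2 \cdot 24 \left(-26\right) = -43925 - 1248 = -45173$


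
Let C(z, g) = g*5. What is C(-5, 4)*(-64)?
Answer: -1280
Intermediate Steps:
C(z, g) = 5*g
C(-5, 4)*(-64) = (5*4)*(-64) = 20*(-64) = -1280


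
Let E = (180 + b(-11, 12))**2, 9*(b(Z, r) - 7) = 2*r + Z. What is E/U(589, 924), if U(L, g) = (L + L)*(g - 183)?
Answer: 1438208/35352369 ≈ 0.040682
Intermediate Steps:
b(Z, r) = 7 + Z/9 + 2*r/9 (b(Z, r) = 7 + (2*r + Z)/9 = 7 + (Z + 2*r)/9 = 7 + (Z/9 + 2*r/9) = 7 + Z/9 + 2*r/9)
U(L, g) = 2*L*(-183 + g) (U(L, g) = (2*L)*(-183 + g) = 2*L*(-183 + g))
E = 2876416/81 (E = (180 + (7 + (1/9)*(-11) + (2/9)*12))**2 = (180 + (7 - 11/9 + 8/3))**2 = (180 + 76/9)**2 = (1696/9)**2 = 2876416/81 ≈ 35511.)
E/U(589, 924) = 2876416/(81*((2*589*(-183 + 924)))) = 2876416/(81*((2*589*741))) = (2876416/81)/872898 = (2876416/81)*(1/872898) = 1438208/35352369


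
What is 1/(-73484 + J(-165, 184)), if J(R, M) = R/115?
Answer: -23/1690165 ≈ -1.3608e-5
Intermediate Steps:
J(R, M) = R/115 (J(R, M) = R*(1/115) = R/115)
1/(-73484 + J(-165, 184)) = 1/(-73484 + (1/115)*(-165)) = 1/(-73484 - 33/23) = 1/(-1690165/23) = -23/1690165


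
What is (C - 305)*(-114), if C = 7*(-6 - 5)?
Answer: 43548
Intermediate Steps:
C = -77 (C = 7*(-11) = -77)
(C - 305)*(-114) = (-77 - 305)*(-114) = -382*(-114) = 43548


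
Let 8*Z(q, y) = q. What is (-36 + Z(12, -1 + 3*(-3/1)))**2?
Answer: 4761/4 ≈ 1190.3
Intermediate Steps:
Z(q, y) = q/8
(-36 + Z(12, -1 + 3*(-3/1)))**2 = (-36 + (1/8)*12)**2 = (-36 + 3/2)**2 = (-69/2)**2 = 4761/4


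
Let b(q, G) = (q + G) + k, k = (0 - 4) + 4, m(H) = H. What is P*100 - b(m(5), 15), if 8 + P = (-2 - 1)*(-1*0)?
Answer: -820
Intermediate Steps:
k = 0 (k = -4 + 4 = 0)
P = -8 (P = -8 + (-2 - 1)*(-1*0) = -8 - 3*0 = -8 + 0 = -8)
b(q, G) = G + q (b(q, G) = (q + G) + 0 = (G + q) + 0 = G + q)
P*100 - b(m(5), 15) = -8*100 - (15 + 5) = -800 - 1*20 = -800 - 20 = -820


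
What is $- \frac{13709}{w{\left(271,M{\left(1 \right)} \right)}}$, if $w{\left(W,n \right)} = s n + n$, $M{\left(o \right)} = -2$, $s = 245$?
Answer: $\frac{13709}{492} \approx 27.864$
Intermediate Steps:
$w{\left(W,n \right)} = 246 n$ ($w{\left(W,n \right)} = 245 n + n = 246 n$)
$- \frac{13709}{w{\left(271,M{\left(1 \right)} \right)}} = - \frac{13709}{246 \left(-2\right)} = - \frac{13709}{-492} = \left(-13709\right) \left(- \frac{1}{492}\right) = \frac{13709}{492}$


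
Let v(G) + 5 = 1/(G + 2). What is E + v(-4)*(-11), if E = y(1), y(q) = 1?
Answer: 123/2 ≈ 61.500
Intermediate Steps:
E = 1
v(G) = -5 + 1/(2 + G) (v(G) = -5 + 1/(G + 2) = -5 + 1/(2 + G))
E + v(-4)*(-11) = 1 + ((-9 - 5*(-4))/(2 - 4))*(-11) = 1 + ((-9 + 20)/(-2))*(-11) = 1 - ½*11*(-11) = 1 - 11/2*(-11) = 1 + 121/2 = 123/2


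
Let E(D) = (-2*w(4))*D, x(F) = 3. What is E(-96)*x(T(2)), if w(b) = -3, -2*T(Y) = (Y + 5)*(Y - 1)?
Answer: -1728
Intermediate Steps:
T(Y) = -(-1 + Y)*(5 + Y)/2 (T(Y) = -(Y + 5)*(Y - 1)/2 = -(5 + Y)*(-1 + Y)/2 = -(-1 + Y)*(5 + Y)/2)
E(D) = 6*D (E(D) = (-2*(-3))*D = 6*D)
E(-96)*x(T(2)) = (6*(-96))*3 = -576*3 = -1728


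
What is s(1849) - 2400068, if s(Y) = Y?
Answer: -2398219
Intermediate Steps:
s(1849) - 2400068 = 1849 - 2400068 = -2398219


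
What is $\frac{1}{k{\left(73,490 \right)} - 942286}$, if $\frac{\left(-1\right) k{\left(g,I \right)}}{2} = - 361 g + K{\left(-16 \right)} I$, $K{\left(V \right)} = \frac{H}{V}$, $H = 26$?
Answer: $- \frac{2}{1775975} \approx -1.1261 \cdot 10^{-6}$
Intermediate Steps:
$K{\left(V \right)} = \frac{26}{V}$
$k{\left(g,I \right)} = 722 g + \frac{13 I}{4}$ ($k{\left(g,I \right)} = - 2 \left(- 361 g + \frac{26}{-16} I\right) = - 2 \left(- 361 g + 26 \left(- \frac{1}{16}\right) I\right) = - 2 \left(- 361 g - \frac{13 I}{8}\right) = 722 g + \frac{13 I}{4}$)
$\frac{1}{k{\left(73,490 \right)} - 942286} = \frac{1}{\left(722 \cdot 73 + \frac{13}{4} \cdot 490\right) - 942286} = \frac{1}{\left(52706 + \frac{3185}{2}\right) - 942286} = \frac{1}{\frac{108597}{2} - 942286} = \frac{1}{- \frac{1775975}{2}} = - \frac{2}{1775975}$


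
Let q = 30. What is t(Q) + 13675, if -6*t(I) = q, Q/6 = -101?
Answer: 13670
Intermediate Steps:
Q = -606 (Q = 6*(-101) = -606)
t(I) = -5 (t(I) = -1/6*30 = -5)
t(Q) + 13675 = -5 + 13675 = 13670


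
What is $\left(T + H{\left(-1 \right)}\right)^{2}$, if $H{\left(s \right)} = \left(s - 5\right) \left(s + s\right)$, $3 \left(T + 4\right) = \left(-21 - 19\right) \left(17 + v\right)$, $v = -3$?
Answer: $\frac{287296}{9} \approx 31922.0$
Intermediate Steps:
$T = - \frac{572}{3}$ ($T = -4 + \frac{\left(-21 - 19\right) \left(17 - 3\right)}{3} = -4 + \frac{\left(-40\right) 14}{3} = -4 + \frac{1}{3} \left(-560\right) = -4 - \frac{560}{3} = - \frac{572}{3} \approx -190.67$)
$H{\left(s \right)} = 2 s \left(-5 + s\right)$ ($H{\left(s \right)} = \left(-5 + s\right) 2 s = 2 s \left(-5 + s\right)$)
$\left(T + H{\left(-1 \right)}\right)^{2} = \left(- \frac{572}{3} + 2 \left(-1\right) \left(-5 - 1\right)\right)^{2} = \left(- \frac{572}{3} + 2 \left(-1\right) \left(-6\right)\right)^{2} = \left(- \frac{572}{3} + 12\right)^{2} = \left(- \frac{536}{3}\right)^{2} = \frac{287296}{9}$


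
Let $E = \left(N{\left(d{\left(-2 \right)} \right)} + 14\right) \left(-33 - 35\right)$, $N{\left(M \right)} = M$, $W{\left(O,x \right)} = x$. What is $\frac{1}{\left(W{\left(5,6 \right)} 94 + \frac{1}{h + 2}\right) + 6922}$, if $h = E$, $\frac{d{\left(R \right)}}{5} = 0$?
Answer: $\frac{950}{7111699} \approx 0.00013358$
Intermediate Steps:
$d{\left(R \right)} = 0$ ($d{\left(R \right)} = 5 \cdot 0 = 0$)
$E = -952$ ($E = \left(0 + 14\right) \left(-33 - 35\right) = 14 \left(-68\right) = -952$)
$h = -952$
$\frac{1}{\left(W{\left(5,6 \right)} 94 + \frac{1}{h + 2}\right) + 6922} = \frac{1}{\left(6 \cdot 94 + \frac{1}{-952 + 2}\right) + 6922} = \frac{1}{\left(564 + \frac{1}{-950}\right) + 6922} = \frac{1}{\left(564 - \frac{1}{950}\right) + 6922} = \frac{1}{\frac{535799}{950} + 6922} = \frac{1}{\frac{7111699}{950}} = \frac{950}{7111699}$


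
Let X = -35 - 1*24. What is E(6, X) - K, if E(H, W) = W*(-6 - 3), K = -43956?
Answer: 44487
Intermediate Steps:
X = -59 (X = -35 - 24 = -59)
E(H, W) = -9*W (E(H, W) = W*(-9) = -9*W)
E(6, X) - K = -9*(-59) - 1*(-43956) = 531 + 43956 = 44487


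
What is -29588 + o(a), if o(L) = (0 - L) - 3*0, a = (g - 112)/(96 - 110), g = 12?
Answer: -207166/7 ≈ -29595.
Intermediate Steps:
a = 50/7 (a = (12 - 112)/(96 - 110) = -100/(-14) = -100*(-1/14) = 50/7 ≈ 7.1429)
o(L) = -L (o(L) = -L + 0 = -L)
-29588 + o(a) = -29588 - 1*50/7 = -29588 - 50/7 = -207166/7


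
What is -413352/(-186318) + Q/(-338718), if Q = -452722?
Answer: 6232222787/1753035009 ≈ 3.5551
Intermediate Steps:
-413352/(-186318) + Q/(-338718) = -413352/(-186318) - 452722/(-338718) = -413352*(-1/186318) - 452722*(-1/338718) = 22964/10351 + 226361/169359 = 6232222787/1753035009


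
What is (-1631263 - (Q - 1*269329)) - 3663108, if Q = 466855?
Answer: -5491897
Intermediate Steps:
(-1631263 - (Q - 1*269329)) - 3663108 = (-1631263 - (466855 - 1*269329)) - 3663108 = (-1631263 - (466855 - 269329)) - 3663108 = (-1631263 - 1*197526) - 3663108 = (-1631263 - 197526) - 3663108 = -1828789 - 3663108 = -5491897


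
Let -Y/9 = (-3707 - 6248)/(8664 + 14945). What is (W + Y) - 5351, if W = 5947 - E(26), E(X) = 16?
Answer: 13782815/23609 ≈ 583.79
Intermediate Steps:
Y = 89595/23609 (Y = -9*(-3707 - 6248)/(8664 + 14945) = -(-89595)/23609 = -9*(-9955/23609) = 89595/23609 ≈ 3.7950)
W = 5931 (W = 5947 - 1*16 = 5947 - 16 = 5931)
(W + Y) - 5351 = (5931 + 89595/23609) - 5351 = 140114574/23609 - 5351 = 13782815/23609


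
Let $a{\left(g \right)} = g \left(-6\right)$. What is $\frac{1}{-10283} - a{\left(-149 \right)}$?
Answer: $- \frac{9193003}{10283} \approx -894.0$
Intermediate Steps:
$a{\left(g \right)} = - 6 g$
$\frac{1}{-10283} - a{\left(-149 \right)} = \frac{1}{-10283} - \left(-6\right) \left(-149\right) = - \frac{1}{10283} - 894 = - \frac{9193003}{10283}$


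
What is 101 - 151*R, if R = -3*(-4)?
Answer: -1711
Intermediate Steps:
R = 12 (R = -1*(-12) = 12)
101 - 151*R = 101 - 151*12 = 101 - 1812 = -1711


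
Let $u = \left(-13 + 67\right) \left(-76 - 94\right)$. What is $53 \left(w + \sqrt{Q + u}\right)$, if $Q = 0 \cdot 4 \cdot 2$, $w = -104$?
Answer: $-5512 + 318 i \sqrt{255} \approx -5512.0 + 5078.1 i$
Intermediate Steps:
$Q = 0$ ($Q = 0 \cdot 2 = 0$)
$u = -9180$ ($u = 54 \left(-170\right) = -9180$)
$53 \left(w + \sqrt{Q + u}\right) = 53 \left(-104 + \sqrt{0 - 9180}\right) = 53 \left(-104 + \sqrt{-9180}\right) = 53 \left(-104 + 6 i \sqrt{255}\right) = -5512 + 318 i \sqrt{255}$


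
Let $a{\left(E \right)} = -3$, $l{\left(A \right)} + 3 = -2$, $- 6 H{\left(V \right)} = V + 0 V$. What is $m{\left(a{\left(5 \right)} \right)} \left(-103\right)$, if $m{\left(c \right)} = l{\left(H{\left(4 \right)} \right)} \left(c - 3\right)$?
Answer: $-3090$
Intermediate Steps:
$H{\left(V \right)} = - \frac{V}{6}$ ($H{\left(V \right)} = - \frac{V + 0 V}{6} = - \frac{V + 0}{6} = - \frac{V}{6}$)
$l{\left(A \right)} = -5$ ($l{\left(A \right)} = -3 - 2 = -5$)
$m{\left(c \right)} = 15 - 5 c$ ($m{\left(c \right)} = - 5 \left(c - 3\right) = - 5 \left(-3 + c\right) = 15 - 5 c$)
$m{\left(a{\left(5 \right)} \right)} \left(-103\right) = \left(15 - -15\right) \left(-103\right) = \left(15 + 15\right) \left(-103\right) = 30 \left(-103\right) = -3090$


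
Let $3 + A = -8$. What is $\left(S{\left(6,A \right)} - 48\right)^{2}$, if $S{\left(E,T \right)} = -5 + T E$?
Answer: $14161$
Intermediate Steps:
$A = -11$ ($A = -3 - 8 = -11$)
$S{\left(E,T \right)} = -5 + E T$
$\left(S{\left(6,A \right)} - 48\right)^{2} = \left(\left(-5 + 6 \left(-11\right)\right) - 48\right)^{2} = \left(\left(-5 - 66\right) - 48\right)^{2} = \left(-71 - 48\right)^{2} = \left(-119\right)^{2} = 14161$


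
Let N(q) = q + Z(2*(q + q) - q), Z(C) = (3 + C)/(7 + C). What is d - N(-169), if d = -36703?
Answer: -4566876/125 ≈ -36535.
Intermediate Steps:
Z(C) = (3 + C)/(7 + C)
N(q) = q + (3 + 3*q)/(7 + 3*q) (N(q) = q + (3 + (2*(q + q) - q))/(7 + (2*(q + q) - q)) = q + (3 + (2*(2*q) - q))/(7 + (2*(2*q) - q)) = q + (3 + (4*q - q))/(7 + (4*q - q)) = q + (3 + 3*q)/(7 + 3*q))
d - N(-169) = -36703 - (3 + 3*(-169)**2 + 10*(-169))/(7 + 3*(-169)) = -36703 - (3 + 3*28561 - 1690)/(7 - 507) = -36703 - (3 + 85683 - 1690)/(-500) = -36703 - (-1)*83996/500 = -36703 - 1*(-20999/125) = -36703 + 20999/125 = -4566876/125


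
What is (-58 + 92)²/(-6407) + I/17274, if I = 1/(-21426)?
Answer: -427850315351/2371312222668 ≈ -0.18043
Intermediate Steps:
I = -1/21426 ≈ -4.6672e-5
(-58 + 92)²/(-6407) + I/17274 = (-58 + 92)²/(-6407) - 1/21426/17274 = 34²*(-1/6407) - 1/21426*1/17274 = 1156*(-1/6407) - 1/370112724 = -1156/6407 - 1/370112724 = -427850315351/2371312222668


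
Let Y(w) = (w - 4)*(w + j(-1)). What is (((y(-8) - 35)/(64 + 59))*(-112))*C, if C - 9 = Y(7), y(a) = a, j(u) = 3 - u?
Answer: 67424/41 ≈ 1644.5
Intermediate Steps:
Y(w) = (-4 + w)*(4 + w) (Y(w) = (w - 4)*(w + (3 - 1*(-1))) = (-4 + w)*(w + (3 + 1)) = (-4 + w)*(w + 4) = (-4 + w)*(4 + w))
C = 42 (C = 9 + (-16 + 7**2) = 9 + (-16 + 49) = 9 + 33 = 42)
(((y(-8) - 35)/(64 + 59))*(-112))*C = (((-8 - 35)/(64 + 59))*(-112))*42 = (-43/123*(-112))*42 = (-43*1/123*(-112))*42 = -43/123*(-112)*42 = (4816/123)*42 = 67424/41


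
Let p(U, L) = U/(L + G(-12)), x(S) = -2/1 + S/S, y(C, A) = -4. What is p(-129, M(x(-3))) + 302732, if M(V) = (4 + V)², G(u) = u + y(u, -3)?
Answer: 2119253/7 ≈ 3.0275e+5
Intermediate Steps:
G(u) = -4 + u (G(u) = u - 4 = -4 + u)
x(S) = -1 (x(S) = -2*1 + 1 = -2 + 1 = -1)
p(U, L) = U/(-16 + L) (p(U, L) = U/(L + (-4 - 12)) = U/(L - 16) = U/(-16 + L))
p(-129, M(x(-3))) + 302732 = -129/(-16 + (4 - 1)²) + 302732 = -129/(-16 + 3²) + 302732 = -129/(-16 + 9) + 302732 = -129/(-7) + 302732 = -129*(-⅐) + 302732 = 129/7 + 302732 = 2119253/7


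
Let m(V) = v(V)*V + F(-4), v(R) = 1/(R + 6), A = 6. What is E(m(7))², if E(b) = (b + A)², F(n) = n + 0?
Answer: 1185921/28561 ≈ 41.522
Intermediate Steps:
F(n) = n
v(R) = 1/(6 + R)
m(V) = -4 + V/(6 + V) (m(V) = V/(6 + V) - 4 = -4 + V/(6 + V))
E(b) = (6 + b)² (E(b) = (b + 6)² = (6 + b)²)
E(m(7))² = ((6 + 3*(-8 - 1*7)/(6 + 7))²)² = ((6 + 3*(-8 - 7)/13)²)² = ((6 + 3*(1/13)*(-15))²)² = ((6 - 45/13)²)² = ((33/13)²)² = (1089/169)² = 1185921/28561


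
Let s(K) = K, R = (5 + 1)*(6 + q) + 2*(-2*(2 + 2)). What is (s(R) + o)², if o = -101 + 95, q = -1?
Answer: 64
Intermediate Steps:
R = 14 (R = (5 + 1)*(6 - 1) + 2*(-2*(2 + 2)) = 6*5 + 2*(-2*4) = 30 + 2*(-8) = 30 - 16 = 14)
o = -6
(s(R) + o)² = (14 - 6)² = 8² = 64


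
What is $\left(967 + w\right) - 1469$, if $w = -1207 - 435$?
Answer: $-2144$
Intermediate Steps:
$w = -1642$
$\left(967 + w\right) - 1469 = \left(967 - 1642\right) - 1469 = -675 - 1469 = -2144$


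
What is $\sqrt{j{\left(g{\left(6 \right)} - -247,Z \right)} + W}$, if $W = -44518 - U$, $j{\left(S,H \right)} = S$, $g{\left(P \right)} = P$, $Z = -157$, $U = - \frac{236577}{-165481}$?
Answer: $\frac{i \sqrt{1212190198643202}}{165481} \approx 210.4 i$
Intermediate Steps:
$U = \frac{236577}{165481}$ ($U = \left(-236577\right) \left(- \frac{1}{165481}\right) = \frac{236577}{165481} \approx 1.4296$)
$W = - \frac{7367119735}{165481}$ ($W = -44518 - \frac{236577}{165481} = - \frac{7367119735}{165481} \approx -44519.0$)
$\sqrt{j{\left(g{\left(6 \right)} - -247,Z \right)} + W} = \sqrt{\left(6 - -247\right) - \frac{7367119735}{165481}} = \sqrt{\left(6 + 247\right) - \frac{7367119735}{165481}} = \sqrt{253 - \frac{7367119735}{165481}} = \sqrt{- \frac{7325253042}{165481}} = \frac{i \sqrt{1212190198643202}}{165481}$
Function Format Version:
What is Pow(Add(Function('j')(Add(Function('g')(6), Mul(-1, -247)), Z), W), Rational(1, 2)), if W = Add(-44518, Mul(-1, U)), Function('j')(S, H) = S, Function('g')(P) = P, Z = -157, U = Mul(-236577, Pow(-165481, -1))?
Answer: Mul(Rational(1, 165481), I, Pow(1212190198643202, Rational(1, 2))) ≈ Mul(210.40, I)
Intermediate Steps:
U = Rational(236577, 165481) (U = Mul(-236577, Rational(-1, 165481)) = Rational(236577, 165481) ≈ 1.4296)
W = Rational(-7367119735, 165481) (W = Add(-44518, Mul(-1, Rational(236577, 165481))) = Add(-44518, Rational(-236577, 165481)) = Rational(-7367119735, 165481) ≈ -44519.)
Pow(Add(Function('j')(Add(Function('g')(6), Mul(-1, -247)), Z), W), Rational(1, 2)) = Pow(Add(Add(6, Mul(-1, -247)), Rational(-7367119735, 165481)), Rational(1, 2)) = Pow(Add(Add(6, 247), Rational(-7367119735, 165481)), Rational(1, 2)) = Pow(Add(253, Rational(-7367119735, 165481)), Rational(1, 2)) = Pow(Rational(-7325253042, 165481), Rational(1, 2)) = Mul(Rational(1, 165481), I, Pow(1212190198643202, Rational(1, 2)))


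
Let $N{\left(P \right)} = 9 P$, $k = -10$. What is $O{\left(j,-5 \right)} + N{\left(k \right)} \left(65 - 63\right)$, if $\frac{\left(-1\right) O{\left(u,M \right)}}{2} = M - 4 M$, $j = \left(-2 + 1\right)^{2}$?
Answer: $-210$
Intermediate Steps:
$j = 1$ ($j = \left(-1\right)^{2} = 1$)
$O{\left(u,M \right)} = 6 M$ ($O{\left(u,M \right)} = - 2 \left(M - 4 M\right) = - 2 \left(- 3 M\right) = 6 M$)
$O{\left(j,-5 \right)} + N{\left(k \right)} \left(65 - 63\right) = 6 \left(-5\right) + 9 \left(-10\right) \left(65 - 63\right) = -30 - 90 \left(65 - 63\right) = -30 - 180 = -210$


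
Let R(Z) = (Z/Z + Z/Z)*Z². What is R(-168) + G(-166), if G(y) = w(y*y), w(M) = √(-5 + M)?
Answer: 56448 + √27551 ≈ 56614.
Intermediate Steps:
R(Z) = 2*Z² (R(Z) = (1 + 1)*Z² = 2*Z²)
G(y) = √(-5 + y²) (G(y) = √(-5 + y*y) = √(-5 + y²))
R(-168) + G(-166) = 2*(-168)² + √(-5 + (-166)²) = 2*28224 + √(-5 + 27556) = 56448 + √27551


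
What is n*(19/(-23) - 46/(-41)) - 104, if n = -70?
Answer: -117602/943 ≈ -124.71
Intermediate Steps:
n*(19/(-23) - 46/(-41)) - 104 = -70*(19/(-23) - 46/(-41)) - 104 = -70*(19*(-1/23) - 46*(-1/41)) - 104 = -70*(-19/23 + 46/41) - 104 = -70*279/943 - 104 = -19530/943 - 104 = -117602/943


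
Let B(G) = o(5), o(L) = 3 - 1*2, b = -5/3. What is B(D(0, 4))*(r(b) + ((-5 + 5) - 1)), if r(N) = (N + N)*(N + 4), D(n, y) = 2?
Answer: -79/9 ≈ -8.7778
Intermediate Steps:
b = -5/3 (b = -5*⅓ = -5/3 ≈ -1.6667)
o(L) = 1 (o(L) = 3 - 2 = 1)
B(G) = 1
r(N) = 2*N*(4 + N) (r(N) = (2*N)*(4 + N) = 2*N*(4 + N))
B(D(0, 4))*(r(b) + ((-5 + 5) - 1)) = 1*(2*(-5/3)*(4 - 5/3) + ((-5 + 5) - 1)) = 1*(2*(-5/3)*(7/3) + (0 - 1)) = 1*(-70/9 - 1) = 1*(-79/9) = -79/9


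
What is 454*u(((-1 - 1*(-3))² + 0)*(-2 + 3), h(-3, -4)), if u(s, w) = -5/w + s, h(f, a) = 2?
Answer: 681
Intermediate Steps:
u(s, w) = s - 5/w
454*u(((-1 - 1*(-3))² + 0)*(-2 + 3), h(-3, -4)) = 454*(((-1 - 1*(-3))² + 0)*(-2 + 3) - 5/2) = 454*(((-1 + 3)² + 0)*1 - 5*½) = 454*((2² + 0)*1 - 5/2) = 454*((4 + 0)*1 - 5/2) = 454*(4*1 - 5/2) = 454*(4 - 5/2) = 454*(3/2) = 681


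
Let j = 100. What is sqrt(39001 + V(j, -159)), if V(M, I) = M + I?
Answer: sqrt(38942) ≈ 197.34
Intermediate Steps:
V(M, I) = I + M
sqrt(39001 + V(j, -159)) = sqrt(39001 + (-159 + 100)) = sqrt(39001 - 59) = sqrt(38942)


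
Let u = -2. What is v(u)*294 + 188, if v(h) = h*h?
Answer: 1364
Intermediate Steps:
v(h) = h**2
v(u)*294 + 188 = (-2)**2*294 + 188 = 4*294 + 188 = 1176 + 188 = 1364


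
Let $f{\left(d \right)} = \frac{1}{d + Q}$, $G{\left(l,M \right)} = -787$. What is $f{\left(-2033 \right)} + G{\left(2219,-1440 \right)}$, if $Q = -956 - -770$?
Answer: $- \frac{1746354}{2219} \approx -787.0$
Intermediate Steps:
$Q = -186$ ($Q = -956 + 770 = -186$)
$f{\left(d \right)} = \frac{1}{-186 + d}$ ($f{\left(d \right)} = \frac{1}{d - 186} = \frac{1}{-186 + d}$)
$f{\left(-2033 \right)} + G{\left(2219,-1440 \right)} = \frac{1}{-186 - 2033} - 787 = \frac{1}{-2219} - 787 = - \frac{1}{2219} - 787 = - \frac{1746354}{2219}$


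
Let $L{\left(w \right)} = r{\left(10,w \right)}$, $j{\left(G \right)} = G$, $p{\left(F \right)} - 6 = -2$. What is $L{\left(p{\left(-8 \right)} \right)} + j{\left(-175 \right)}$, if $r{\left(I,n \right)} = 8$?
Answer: $-167$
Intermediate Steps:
$p{\left(F \right)} = 4$ ($p{\left(F \right)} = 6 - 2 = 4$)
$L{\left(w \right)} = 8$
$L{\left(p{\left(-8 \right)} \right)} + j{\left(-175 \right)} = 8 - 175 = -167$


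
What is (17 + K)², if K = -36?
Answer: 361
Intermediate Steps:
(17 + K)² = (17 - 36)² = (-19)² = 361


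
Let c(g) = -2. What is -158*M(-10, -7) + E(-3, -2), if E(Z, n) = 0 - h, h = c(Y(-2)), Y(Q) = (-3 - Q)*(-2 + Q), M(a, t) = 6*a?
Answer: 9482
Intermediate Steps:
h = -2
E(Z, n) = 2 (E(Z, n) = 0 - 1*(-2) = 0 + 2 = 2)
-158*M(-10, -7) + E(-3, -2) = -948*(-10) + 2 = -158*(-60) + 2 = 9480 + 2 = 9482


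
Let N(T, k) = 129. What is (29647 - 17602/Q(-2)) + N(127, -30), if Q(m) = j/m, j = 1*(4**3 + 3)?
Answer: 2030196/67 ≈ 30301.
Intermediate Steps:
j = 67 (j = 1*(64 + 3) = 1*67 = 67)
Q(m) = 67/m
(29647 - 17602/Q(-2)) + N(127, -30) = (29647 - 17602/(67/(-2))) + 129 = (29647 - 17602/(67*(-1/2))) + 129 = (29647 - 17602/(-67/2)) + 129 = (29647 - 17602*(-2/67)) + 129 = (29647 + 35204/67) + 129 = 2021553/67 + 129 = 2030196/67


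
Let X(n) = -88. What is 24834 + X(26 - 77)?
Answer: 24746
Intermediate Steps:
24834 + X(26 - 77) = 24834 - 88 = 24746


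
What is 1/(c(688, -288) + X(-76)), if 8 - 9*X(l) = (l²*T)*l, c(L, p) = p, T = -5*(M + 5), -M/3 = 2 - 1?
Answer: -9/4392344 ≈ -2.0490e-6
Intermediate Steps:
M = -3 (M = -3*(2 - 1) = -3*1 = -3)
T = -10 (T = -5*(-3 + 5) = -5*2 = -10)
X(l) = 8/9 + 10*l³/9 (X(l) = 8/9 - l²*(-10)*l/9 = 8/9 - (-10*l²)*l/9 = 8/9 - (-10)*l³/9 = 8/9 + 10*l³/9)
1/(c(688, -288) + X(-76)) = 1/(-288 + (8/9 + (10/9)*(-76)³)) = 1/(-288 + (8/9 + (10/9)*(-438976))) = 1/(-288 + (8/9 - 4389760/9)) = 1/(-288 - 4389752/9) = 1/(-4392344/9) = -9/4392344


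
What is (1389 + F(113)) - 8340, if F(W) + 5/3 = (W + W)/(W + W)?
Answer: -20855/3 ≈ -6951.7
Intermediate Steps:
F(W) = -⅔ (F(W) = -5/3 + (W + W)/(W + W) = -5/3 + (2*W)/((2*W)) = -5/3 + (2*W)*(1/(2*W)) = -5/3 + 1 = -⅔)
(1389 + F(113)) - 8340 = (1389 - ⅔) - 8340 = 4165/3 - 8340 = -20855/3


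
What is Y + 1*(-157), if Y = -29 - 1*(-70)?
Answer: -116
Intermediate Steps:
Y = 41 (Y = -29 + 70 = 41)
Y + 1*(-157) = 41 + 1*(-157) = 41 - 157 = -116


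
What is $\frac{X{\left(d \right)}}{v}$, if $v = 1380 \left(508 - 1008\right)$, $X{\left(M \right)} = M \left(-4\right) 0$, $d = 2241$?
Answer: $0$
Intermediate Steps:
$X{\left(M \right)} = 0$ ($X{\left(M \right)} = - 4 M 0 = 0$)
$v = -690000$ ($v = 1380 \left(-500\right) = -690000$)
$\frac{X{\left(d \right)}}{v} = \frac{0}{-690000} = 0 \left(- \frac{1}{690000}\right) = 0$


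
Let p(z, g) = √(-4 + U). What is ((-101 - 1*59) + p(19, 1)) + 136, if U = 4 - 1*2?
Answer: -24 + I*√2 ≈ -24.0 + 1.4142*I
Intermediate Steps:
U = 2 (U = 4 - 2 = 2)
p(z, g) = I*√2 (p(z, g) = √(-4 + 2) = √(-2) = I*√2)
((-101 - 1*59) + p(19, 1)) + 136 = ((-101 - 1*59) + I*√2) + 136 = ((-101 - 59) + I*√2) + 136 = (-160 + I*√2) + 136 = -24 + I*√2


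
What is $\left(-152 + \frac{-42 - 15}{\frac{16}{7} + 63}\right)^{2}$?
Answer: $\frac{4880838769}{208849} \approx 23370.0$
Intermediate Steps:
$\left(-152 + \frac{-42 - 15}{\frac{16}{7} + 63}\right)^{2} = \left(-152 - \frac{57}{16 \cdot \frac{1}{7} + 63}\right)^{2} = \left(-152 - \frac{57}{\frac{16}{7} + 63}\right)^{2} = \left(-152 - \frac{57}{\frac{457}{7}}\right)^{2} = \left(-152 - \frac{399}{457}\right)^{2} = \left(- \frac{69863}{457}\right)^{2} = \frac{4880838769}{208849}$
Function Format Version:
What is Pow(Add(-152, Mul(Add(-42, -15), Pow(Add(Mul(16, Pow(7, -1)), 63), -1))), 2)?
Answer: Rational(4880838769, 208849) ≈ 23370.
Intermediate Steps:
Pow(Add(-152, Mul(Add(-42, -15), Pow(Add(Mul(16, Pow(7, -1)), 63), -1))), 2) = Pow(Add(-152, Mul(-57, Pow(Add(Mul(16, Rational(1, 7)), 63), -1))), 2) = Pow(Add(-152, Mul(-57, Pow(Add(Rational(16, 7), 63), -1))), 2) = Pow(Add(-152, Mul(-57, Pow(Rational(457, 7), -1))), 2) = Pow(Add(-152, Mul(-57, Rational(7, 457))), 2) = Pow(Add(-152, Rational(-399, 457)), 2) = Pow(Rational(-69863, 457), 2) = Rational(4880838769, 208849)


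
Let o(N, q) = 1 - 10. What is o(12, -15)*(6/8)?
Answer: -27/4 ≈ -6.7500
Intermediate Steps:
o(N, q) = -9
o(12, -15)*(6/8) = -54/8 = -9*¾ = -27/4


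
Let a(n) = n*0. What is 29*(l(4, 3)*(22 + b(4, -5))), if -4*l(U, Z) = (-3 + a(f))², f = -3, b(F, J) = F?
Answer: -3393/2 ≈ -1696.5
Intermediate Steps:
a(n) = 0
l(U, Z) = -9/4 (l(U, Z) = -(-3 + 0)²/4 = -¼*(-3)² = -¼*9 = -9/4)
29*(l(4, 3)*(22 + b(4, -5))) = 29*(-9*(22 + 4)/4) = 29*(-9/4*26) = 29*(-117/2) = -3393/2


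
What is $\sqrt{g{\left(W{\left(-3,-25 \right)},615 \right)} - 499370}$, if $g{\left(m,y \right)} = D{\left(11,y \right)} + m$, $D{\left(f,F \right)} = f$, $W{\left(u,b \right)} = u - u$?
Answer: $7 i \sqrt{10191} \approx 706.65 i$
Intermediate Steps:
$W{\left(u,b \right)} = 0$
$g{\left(m,y \right)} = 11 + m$
$\sqrt{g{\left(W{\left(-3,-25 \right)},615 \right)} - 499370} = \sqrt{\left(11 + 0\right) - 499370} = \sqrt{11 - 499370} = \sqrt{-499359} = 7 i \sqrt{10191}$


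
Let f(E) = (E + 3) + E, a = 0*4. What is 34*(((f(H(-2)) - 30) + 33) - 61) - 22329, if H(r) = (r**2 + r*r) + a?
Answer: -23655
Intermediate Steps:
a = 0
H(r) = 2*r**2 (H(r) = (r**2 + r*r) + 0 = (r**2 + r**2) + 0 = 2*r**2 + 0 = 2*r**2)
f(E) = 3 + 2*E (f(E) = (3 + E) + E = 3 + 2*E)
34*(((f(H(-2)) - 30) + 33) - 61) - 22329 = 34*((((3 + 2*(2*(-2)**2)) - 30) + 33) - 61) - 22329 = 34*((((3 + 2*(2*4)) - 30) + 33) - 61) - 22329 = 34*((((3 + 2*8) - 30) + 33) - 61) - 22329 = 34*((((3 + 16) - 30) + 33) - 61) - 22329 = 34*(((19 - 30) + 33) - 61) - 22329 = 34*((-11 + 33) - 61) - 22329 = 34*(22 - 61) - 22329 = 34*(-39) - 22329 = -1326 - 22329 = -23655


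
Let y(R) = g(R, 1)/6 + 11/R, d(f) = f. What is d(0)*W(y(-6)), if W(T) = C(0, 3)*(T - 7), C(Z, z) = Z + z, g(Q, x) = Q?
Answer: 0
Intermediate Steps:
y(R) = 11/R + R/6 (y(R) = R/6 + 11/R = 11/R + R/6)
W(T) = -21 + 3*T (W(T) = (0 + 3)*(T - 7) = 3*(-7 + T) = -21 + 3*T)
d(0)*W(y(-6)) = 0*(-21 + 3*(11/(-6) + (1/6)*(-6))) = 0*(-21 + 3*(11*(-1/6) - 1)) = 0*(-21 + 3*(-11/6 - 1)) = 0*(-21 + 3*(-17/6)) = 0*(-21 - 17/2) = 0*(-59/2) = 0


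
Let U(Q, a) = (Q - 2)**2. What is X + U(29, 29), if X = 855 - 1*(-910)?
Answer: 2494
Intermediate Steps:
U(Q, a) = (-2 + Q)**2
X = 1765 (X = 855 + 910 = 1765)
X + U(29, 29) = 1765 + (-2 + 29)**2 = 1765 + 27**2 = 1765 + 729 = 2494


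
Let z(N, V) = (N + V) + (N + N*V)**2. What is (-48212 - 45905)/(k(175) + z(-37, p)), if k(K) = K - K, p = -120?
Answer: -94117/19386252 ≈ -0.0048548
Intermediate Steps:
k(K) = 0
z(N, V) = N + V + (N + N*V)**2
(-48212 - 45905)/(k(175) + z(-37, p)) = (-48212 - 45905)/(0 + (-37 - 120 + (-37)**2*(1 - 120)**2)) = -94117/(0 + (-37 - 120 + 1369*(-119)**2)) = -94117/(0 + (-37 - 120 + 1369*14161)) = -94117/(0 + (-37 - 120 + 19386409)) = -94117/(0 + 19386252) = -94117/19386252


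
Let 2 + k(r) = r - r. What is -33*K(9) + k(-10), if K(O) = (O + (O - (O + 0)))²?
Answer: -2675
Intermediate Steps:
k(r) = -2 (k(r) = -2 + (r - r) = -2 + 0 = -2)
K(O) = O² (K(O) = (O + (O - O))² = (O + 0)² = O²)
-33*K(9) + k(-10) = -33*9² - 2 = -33*81 - 2 = -2673 - 2 = -2675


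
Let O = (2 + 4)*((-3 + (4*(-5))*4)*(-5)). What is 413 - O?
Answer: -2077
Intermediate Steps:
O = 2490 (O = 6*((-3 - 20*4)*(-5)) = 6*((-3 - 80)*(-5)) = 6*(-83*(-5)) = 6*415 = 2490)
413 - O = 413 - 1*2490 = 413 - 2490 = -2077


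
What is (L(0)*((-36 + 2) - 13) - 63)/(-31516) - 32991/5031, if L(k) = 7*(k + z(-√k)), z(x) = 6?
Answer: -343165403/52852332 ≈ -6.4929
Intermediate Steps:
L(k) = 42 + 7*k (L(k) = 7*(k + 6) = 7*(6 + k) = 42 + 7*k)
(L(0)*((-36 + 2) - 13) - 63)/(-31516) - 32991/5031 = ((42 + 7*0)*((-36 + 2) - 13) - 63)/(-31516) - 32991/5031 = ((42 + 0)*(-34 - 13) - 63)*(-1/31516) - 32991*1/5031 = (42*(-47) - 63)*(-1/31516) - 10997/1677 = (-1974 - 63)*(-1/31516) - 10997/1677 = -2037*(-1/31516) - 10997/1677 = 2037/31516 - 10997/1677 = -343165403/52852332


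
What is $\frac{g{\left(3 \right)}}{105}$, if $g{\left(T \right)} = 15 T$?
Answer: $\frac{3}{7} \approx 0.42857$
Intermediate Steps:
$\frac{g{\left(3 \right)}}{105} = \frac{15 \cdot 3}{105} = 45 \cdot \frac{1}{105} = \frac{3}{7}$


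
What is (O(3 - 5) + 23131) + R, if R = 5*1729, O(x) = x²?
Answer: 31780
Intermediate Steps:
R = 8645
(O(3 - 5) + 23131) + R = ((3 - 5)² + 23131) + 8645 = ((-2)² + 23131) + 8645 = (4 + 23131) + 8645 = 23135 + 8645 = 31780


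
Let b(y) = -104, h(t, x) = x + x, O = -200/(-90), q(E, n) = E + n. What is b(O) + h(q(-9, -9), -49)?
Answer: -202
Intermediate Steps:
O = 20/9 (O = -200*(-1/90) = 20/9 ≈ 2.2222)
h(t, x) = 2*x
b(O) + h(q(-9, -9), -49) = -104 + 2*(-49) = -104 - 98 = -202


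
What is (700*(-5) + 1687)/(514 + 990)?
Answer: -1813/1504 ≈ -1.2055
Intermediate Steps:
(700*(-5) + 1687)/(514 + 990) = (-3500 + 1687)/1504 = -1813*1/1504 = -1813/1504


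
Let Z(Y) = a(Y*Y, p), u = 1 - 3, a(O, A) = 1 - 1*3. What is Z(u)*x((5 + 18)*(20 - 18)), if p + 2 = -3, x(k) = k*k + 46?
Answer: -4324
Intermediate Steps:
x(k) = 46 + k² (x(k) = k² + 46 = 46 + k²)
p = -5 (p = -2 - 3 = -5)
a(O, A) = -2 (a(O, A) = 1 - 3 = -2)
u = -2
Z(Y) = -2
Z(u)*x((5 + 18)*(20 - 18)) = -2*(46 + ((5 + 18)*(20 - 18))²) = -2*(46 + (23*2)²) = -2*(46 + 46²) = -2*(46 + 2116) = -2*2162 = -4324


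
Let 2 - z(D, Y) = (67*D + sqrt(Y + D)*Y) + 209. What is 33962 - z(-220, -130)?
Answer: 19429 - 650*I*sqrt(14) ≈ 19429.0 - 2432.1*I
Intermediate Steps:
z(D, Y) = -207 - 67*D - Y*sqrt(D + Y) (z(D, Y) = 2 - ((67*D + sqrt(Y + D)*Y) + 209) = 2 - ((67*D + sqrt(D + Y)*Y) + 209) = 2 - ((67*D + Y*sqrt(D + Y)) + 209) = 2 - (209 + 67*D + Y*sqrt(D + Y)) = 2 + (-209 - 67*D - Y*sqrt(D + Y)) = -207 - 67*D - Y*sqrt(D + Y))
33962 - z(-220, -130) = 33962 - (-207 - 67*(-220) - 1*(-130)*sqrt(-220 - 130)) = 33962 - (-207 + 14740 - 1*(-130)*sqrt(-350)) = 33962 - (-207 + 14740 - 1*(-130)*5*I*sqrt(14)) = 33962 - (-207 + 14740 + 650*I*sqrt(14)) = 33962 - (14533 + 650*I*sqrt(14)) = 33962 + (-14533 - 650*I*sqrt(14)) = 19429 - 650*I*sqrt(14)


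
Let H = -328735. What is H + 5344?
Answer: -323391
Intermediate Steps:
H + 5344 = -328735 + 5344 = -323391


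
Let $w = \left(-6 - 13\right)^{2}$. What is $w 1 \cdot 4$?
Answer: $1444$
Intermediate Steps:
$w = 361$ ($w = \left(-19\right)^{2} = 361$)
$w 1 \cdot 4 = 361 \cdot 1 \cdot 4 = 361 \cdot 4 = 1444$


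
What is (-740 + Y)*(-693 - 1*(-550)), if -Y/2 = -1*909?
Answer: -154154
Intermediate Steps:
Y = 1818 (Y = -(-2)*909 = -2*(-909) = 1818)
(-740 + Y)*(-693 - 1*(-550)) = (-740 + 1818)*(-693 - 1*(-550)) = 1078*(-693 + 550) = 1078*(-143) = -154154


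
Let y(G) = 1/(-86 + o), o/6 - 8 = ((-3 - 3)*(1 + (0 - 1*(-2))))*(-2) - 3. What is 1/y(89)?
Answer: 160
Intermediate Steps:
o = 246 (o = 48 + 6*(((-3 - 3)*(1 + (0 - 1*(-2))))*(-2) - 3) = 48 + 6*(-6*(1 + (0 + 2))*(-2) - 3) = 48 + 6*(-6*(1 + 2)*(-2) - 3) = 48 + 6*(-6*3*(-2) - 3) = 48 + 6*(-18*(-2) - 3) = 48 + 6*(36 - 3) = 48 + 6*33 = 48 + 198 = 246)
y(G) = 1/160 (y(G) = 1/(-86 + 246) = 1/160)
1/y(89) = 1/(1/160) = 160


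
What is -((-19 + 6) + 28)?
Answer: -15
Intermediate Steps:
-((-19 + 6) + 28) = -(-13 + 28) = -1*15 = -15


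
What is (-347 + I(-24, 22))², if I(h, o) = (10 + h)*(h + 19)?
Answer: 76729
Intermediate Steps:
I(h, o) = (10 + h)*(19 + h)
(-347 + I(-24, 22))² = (-347 + (190 + (-24)² + 29*(-24)))² = (-347 + (190 + 576 - 696))² = (-347 + 70)² = (-277)² = 76729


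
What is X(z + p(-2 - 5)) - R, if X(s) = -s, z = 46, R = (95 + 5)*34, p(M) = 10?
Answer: -3456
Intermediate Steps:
R = 3400 (R = 100*34 = 3400)
X(z + p(-2 - 5)) - R = -(46 + 10) - 1*3400 = -1*56 - 3400 = -56 - 3400 = -3456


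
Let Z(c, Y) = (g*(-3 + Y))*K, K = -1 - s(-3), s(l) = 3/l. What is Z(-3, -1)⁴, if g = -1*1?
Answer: 0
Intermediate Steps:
g = -1
K = 0 (K = -1 - 3/(-3) = -1 - 3*(-1)/3 = -1 - 1*(-1) = -1 + 1 = 0)
Z(c, Y) = 0 (Z(c, Y) = -(-3 + Y)*0 = (3 - Y)*0 = 0)
Z(-3, -1)⁴ = 0⁴ = 0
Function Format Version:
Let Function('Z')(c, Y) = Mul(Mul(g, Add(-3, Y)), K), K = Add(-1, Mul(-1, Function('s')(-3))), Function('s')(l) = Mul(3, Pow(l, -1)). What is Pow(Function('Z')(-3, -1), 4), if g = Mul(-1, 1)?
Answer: 0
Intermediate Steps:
g = -1
K = 0 (K = Add(-1, Mul(-1, Mul(3, Pow(-3, -1)))) = Add(-1, Mul(-1, Mul(3, Rational(-1, 3)))) = Add(-1, Mul(-1, -1)) = Add(-1, 1) = 0)
Function('Z')(c, Y) = 0 (Function('Z')(c, Y) = Mul(Mul(-1, Add(-3, Y)), 0) = Mul(Add(3, Mul(-1, Y)), 0) = 0)
Pow(Function('Z')(-3, -1), 4) = Pow(0, 4) = 0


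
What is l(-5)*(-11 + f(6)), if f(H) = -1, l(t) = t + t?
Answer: 120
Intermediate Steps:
l(t) = 2*t
l(-5)*(-11 + f(6)) = (2*(-5))*(-11 - 1) = -10*(-12) = 120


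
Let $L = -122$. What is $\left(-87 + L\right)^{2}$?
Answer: $43681$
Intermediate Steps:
$\left(-87 + L\right)^{2} = \left(-87 - 122\right)^{2} = \left(-209\right)^{2} = 43681$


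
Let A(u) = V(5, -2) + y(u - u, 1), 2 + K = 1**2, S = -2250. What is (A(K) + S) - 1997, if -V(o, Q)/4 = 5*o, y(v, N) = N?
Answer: -4346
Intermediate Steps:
V(o, Q) = -20*o
K = -1 (K = -2 + 1**2 = -2 + 1 = -1)
A(u) = -99 (A(u) = -20*5 + 1 = -100 + 1 = -99)
(A(K) + S) - 1997 = (-99 - 2250) - 1997 = -2349 - 1997 = -4346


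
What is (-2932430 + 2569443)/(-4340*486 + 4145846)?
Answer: -362987/2036606 ≈ -0.17823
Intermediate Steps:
(-2932430 + 2569443)/(-4340*486 + 4145846) = -362987/(-2109240 + 4145846) = -362987/2036606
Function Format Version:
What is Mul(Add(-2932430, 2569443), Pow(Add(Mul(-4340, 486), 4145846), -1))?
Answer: Rational(-362987, 2036606) ≈ -0.17823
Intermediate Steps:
Mul(Add(-2932430, 2569443), Pow(Add(Mul(-4340, 486), 4145846), -1)) = Mul(-362987, Pow(Add(-2109240, 4145846), -1)) = Mul(-362987, Pow(2036606, -1)) = Mul(-362987, Rational(1, 2036606)) = Rational(-362987, 2036606)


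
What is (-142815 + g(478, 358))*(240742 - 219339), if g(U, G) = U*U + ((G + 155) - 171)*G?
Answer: 4454071315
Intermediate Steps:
g(U, G) = U² + G*(-16 + G) (g(U, G) = U² + ((155 + G) - 171)*G = U² + (-16 + G)*G = U² + G*(-16 + G))
(-142815 + g(478, 358))*(240742 - 219339) = (-142815 + (358² + 478² - 16*358))*(240742 - 219339) = (-142815 + (128164 + 228484 - 5728))*21403 = (-142815 + 350920)*21403 = 208105*21403 = 4454071315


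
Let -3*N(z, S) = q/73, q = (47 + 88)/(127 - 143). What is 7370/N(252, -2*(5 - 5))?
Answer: 1721632/9 ≈ 1.9129e+5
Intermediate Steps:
q = -135/16 (q = 135/(-16) = 135*(-1/16) = -135/16 ≈ -8.4375)
N(z, S) = 45/1168 (N(z, S) = -(-45)/(16*73) = -1/3*(-135/1168) = 45/1168)
7370/N(252, -2*(5 - 5)) = 7370/(45/1168) = 7370*(1168/45) = 1721632/9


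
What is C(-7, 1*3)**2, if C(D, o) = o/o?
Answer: 1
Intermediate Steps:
C(D, o) = 1
C(-7, 1*3)**2 = 1**2 = 1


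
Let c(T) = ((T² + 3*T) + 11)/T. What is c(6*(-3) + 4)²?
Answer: 27225/196 ≈ 138.90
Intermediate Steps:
c(T) = (11 + T² + 3*T)/T
c(6*(-3) + 4)² = (3 + (6*(-3) + 4) + 11/(6*(-3) + 4))² = (3 + (-18 + 4) + 11/(-18 + 4))² = (3 - 14 + 11/(-14))² = (3 - 14 + 11*(-1/14))² = (3 - 14 - 11/14)² = (-165/14)² = 27225/196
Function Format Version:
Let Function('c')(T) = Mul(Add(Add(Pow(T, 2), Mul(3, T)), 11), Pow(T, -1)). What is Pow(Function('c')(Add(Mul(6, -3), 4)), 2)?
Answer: Rational(27225, 196) ≈ 138.90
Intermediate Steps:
Function('c')(T) = Mul(Pow(T, -1), Add(11, Pow(T, 2), Mul(3, T))) (Function('c')(T) = Mul(Add(11, Pow(T, 2), Mul(3, T)), Pow(T, -1)) = Mul(Pow(T, -1), Add(11, Pow(T, 2), Mul(3, T))))
Pow(Function('c')(Add(Mul(6, -3), 4)), 2) = Pow(Add(3, Add(Mul(6, -3), 4), Mul(11, Pow(Add(Mul(6, -3), 4), -1))), 2) = Pow(Add(3, Add(-18, 4), Mul(11, Pow(Add(-18, 4), -1))), 2) = Pow(Add(3, -14, Mul(11, Pow(-14, -1))), 2) = Pow(Add(3, -14, Mul(11, Rational(-1, 14))), 2) = Pow(Add(3, -14, Rational(-11, 14)), 2) = Pow(Rational(-165, 14), 2) = Rational(27225, 196)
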